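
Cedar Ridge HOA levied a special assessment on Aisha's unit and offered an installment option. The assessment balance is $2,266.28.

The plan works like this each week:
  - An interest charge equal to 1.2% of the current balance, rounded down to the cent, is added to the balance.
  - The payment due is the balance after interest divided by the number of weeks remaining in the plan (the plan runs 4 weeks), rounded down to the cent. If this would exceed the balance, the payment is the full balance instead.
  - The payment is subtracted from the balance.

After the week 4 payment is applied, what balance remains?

# | Opening | Interest | Payment | End bal
1 | $2,266.28 | $27.19 | $573.36 | $1,720.11
2 | $1,720.11 | $20.64 | $580.25 | $1,160.50
3 | $1,160.50 | $13.92 | $587.21 | $587.21
4 | $587.21 | $7.04 | $594.25 | $0.00

$0.00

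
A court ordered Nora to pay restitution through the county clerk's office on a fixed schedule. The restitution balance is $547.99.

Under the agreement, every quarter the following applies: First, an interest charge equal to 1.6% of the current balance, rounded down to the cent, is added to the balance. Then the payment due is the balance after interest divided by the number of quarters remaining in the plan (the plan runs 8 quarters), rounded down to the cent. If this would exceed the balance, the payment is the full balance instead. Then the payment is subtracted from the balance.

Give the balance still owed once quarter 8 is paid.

Quarter 1: $547.99 +$8.76 interest = $556.75; pay $69.59 → $487.16
Quarter 2: $487.16 +$7.79 interest = $494.95; pay $70.70 → $424.25
Quarter 3: $424.25 +$6.78 interest = $431.03; pay $71.83 → $359.20
Quarter 4: $359.20 +$5.74 interest = $364.94; pay $72.98 → $291.96
Quarter 5: $291.96 +$4.67 interest = $296.63; pay $74.15 → $222.48
Quarter 6: $222.48 +$3.55 interest = $226.03; pay $75.34 → $150.69
Quarter 7: $150.69 +$2.41 interest = $153.10; pay $76.55 → $76.55
Quarter 8: $76.55 +$1.22 interest = $77.77; pay $77.77 → $0.00

$0.00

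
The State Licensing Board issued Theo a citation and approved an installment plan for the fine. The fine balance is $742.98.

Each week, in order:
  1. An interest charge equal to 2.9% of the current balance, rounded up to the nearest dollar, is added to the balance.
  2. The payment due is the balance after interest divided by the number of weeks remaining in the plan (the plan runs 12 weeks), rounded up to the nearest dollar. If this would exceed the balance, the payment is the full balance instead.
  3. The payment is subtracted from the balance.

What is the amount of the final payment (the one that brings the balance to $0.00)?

$87.98

# | Opening | Interest | Payment | End bal
1 | $742.98 | $22.00 | $64.00 | $700.98
2 | $700.98 | $21.00 | $66.00 | $655.98
3 | $655.98 | $20.00 | $68.00 | $607.98
4 | $607.98 | $18.00 | $70.00 | $555.98
5 | $555.98 | $17.00 | $72.00 | $500.98
6 | $500.98 | $15.00 | $74.00 | $441.98
7 | $441.98 | $13.00 | $76.00 | $378.98
8 | $378.98 | $11.00 | $78.00 | $311.98
9 | $311.98 | $10.00 | $81.00 | $240.98
10 | $240.98 | $7.00 | $83.00 | $164.98
11 | $164.98 | $5.00 | $85.00 | $84.98
12 | $84.98 | $3.00 | $87.98 | $0.00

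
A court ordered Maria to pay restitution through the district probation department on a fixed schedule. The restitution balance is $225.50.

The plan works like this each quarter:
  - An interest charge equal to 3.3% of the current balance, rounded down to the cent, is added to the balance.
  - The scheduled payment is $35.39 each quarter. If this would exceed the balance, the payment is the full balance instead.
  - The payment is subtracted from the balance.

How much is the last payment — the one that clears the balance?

$9.65

# | Opening | Interest | Payment | End bal
1 | $225.50 | $7.44 | $35.39 | $197.55
2 | $197.55 | $6.51 | $35.39 | $168.67
3 | $168.67 | $5.56 | $35.39 | $138.84
4 | $138.84 | $4.58 | $35.39 | $108.03
5 | $108.03 | $3.56 | $35.39 | $76.20
6 | $76.20 | $2.51 | $35.39 | $43.32
7 | $43.32 | $1.42 | $35.39 | $9.35
8 | $9.35 | $0.30 | $9.65 | $0.00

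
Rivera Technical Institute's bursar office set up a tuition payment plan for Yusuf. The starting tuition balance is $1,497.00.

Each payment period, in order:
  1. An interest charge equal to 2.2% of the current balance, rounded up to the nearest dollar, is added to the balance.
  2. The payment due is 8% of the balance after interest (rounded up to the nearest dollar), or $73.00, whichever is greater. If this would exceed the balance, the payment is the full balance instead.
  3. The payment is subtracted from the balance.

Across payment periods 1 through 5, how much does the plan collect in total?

Payment period 1: opening $1,497.00; interest $33.00 → $1,530.00; payment $123.00; balance $1,407.00
Payment period 2: opening $1,407.00; interest $31.00 → $1,438.00; payment $116.00; balance $1,322.00
Payment period 3: opening $1,322.00; interest $30.00 → $1,352.00; payment $109.00; balance $1,243.00
Payment period 4: opening $1,243.00; interest $28.00 → $1,271.00; payment $102.00; balance $1,169.00
Payment period 5: opening $1,169.00; interest $26.00 → $1,195.00; payment $96.00; balance $1,099.00
Total paid: $546.00

$546.00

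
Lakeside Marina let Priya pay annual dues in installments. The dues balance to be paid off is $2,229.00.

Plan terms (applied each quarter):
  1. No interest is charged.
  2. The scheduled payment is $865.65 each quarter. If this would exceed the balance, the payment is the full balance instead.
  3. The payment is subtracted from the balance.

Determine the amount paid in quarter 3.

Quarter 1: opening $2,229.00; payment $865.65; balance $1,363.35
Quarter 2: opening $1,363.35; payment $865.65; balance $497.70
Quarter 3: opening $497.70; payment $497.70; balance $0.00

$497.70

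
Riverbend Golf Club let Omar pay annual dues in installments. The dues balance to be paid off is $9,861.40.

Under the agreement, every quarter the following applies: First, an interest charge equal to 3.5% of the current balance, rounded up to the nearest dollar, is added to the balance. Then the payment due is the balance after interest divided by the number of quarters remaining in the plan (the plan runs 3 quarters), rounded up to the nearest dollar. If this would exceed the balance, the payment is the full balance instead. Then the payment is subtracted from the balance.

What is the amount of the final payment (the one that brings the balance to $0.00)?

# | Opening | Interest | Payment | End bal
1 | $9,861.40 | $346.00 | $3,403.00 | $6,804.40
2 | $6,804.40 | $239.00 | $3,522.00 | $3,521.40
3 | $3,521.40 | $124.00 | $3,645.40 | $0.00

$3,645.40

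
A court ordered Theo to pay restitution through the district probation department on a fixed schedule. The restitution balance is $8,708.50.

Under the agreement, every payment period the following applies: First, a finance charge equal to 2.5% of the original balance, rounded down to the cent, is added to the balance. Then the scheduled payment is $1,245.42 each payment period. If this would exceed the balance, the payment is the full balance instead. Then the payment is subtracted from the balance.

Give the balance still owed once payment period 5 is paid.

Payment period 1: opening $8,708.50; interest $217.71 → $8,926.21; payment $1,245.42; balance $7,680.79
Payment period 2: opening $7,680.79; interest $217.71 → $7,898.50; payment $1,245.42; balance $6,653.08
Payment period 3: opening $6,653.08; interest $217.71 → $6,870.79; payment $1,245.42; balance $5,625.37
Payment period 4: opening $5,625.37; interest $217.71 → $5,843.08; payment $1,245.42; balance $4,597.66
Payment period 5: opening $4,597.66; interest $217.71 → $4,815.37; payment $1,245.42; balance $3,569.95

$3,569.95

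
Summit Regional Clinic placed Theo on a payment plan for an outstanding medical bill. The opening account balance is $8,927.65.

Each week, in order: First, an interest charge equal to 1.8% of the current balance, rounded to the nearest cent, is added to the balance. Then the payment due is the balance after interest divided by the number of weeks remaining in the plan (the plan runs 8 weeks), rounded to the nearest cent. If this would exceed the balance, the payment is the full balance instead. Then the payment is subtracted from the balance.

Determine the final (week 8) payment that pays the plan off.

# | Opening | Interest | Payment | End bal
1 | $8,927.65 | $160.70 | $1,136.04 | $7,952.31
2 | $7,952.31 | $143.14 | $1,156.49 | $6,938.96
3 | $6,938.96 | $124.90 | $1,177.31 | $5,886.55
4 | $5,886.55 | $105.96 | $1,198.50 | $4,794.01
5 | $4,794.01 | $86.29 | $1,220.08 | $3,660.22
6 | $3,660.22 | $65.88 | $1,242.03 | $2,484.07
7 | $2,484.07 | $44.71 | $1,264.39 | $1,264.39
8 | $1,264.39 | $22.76 | $1,287.15 | $0.00

$1,287.15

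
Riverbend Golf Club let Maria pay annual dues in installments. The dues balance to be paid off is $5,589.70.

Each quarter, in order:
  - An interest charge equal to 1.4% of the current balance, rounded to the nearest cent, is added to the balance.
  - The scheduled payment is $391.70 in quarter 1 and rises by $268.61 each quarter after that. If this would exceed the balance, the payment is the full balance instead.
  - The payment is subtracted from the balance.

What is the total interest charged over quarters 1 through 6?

# | Opening | Interest | Payment | End bal
1 | $5,589.70 | $78.26 | $391.70 | $5,276.26
2 | $5,276.26 | $73.87 | $660.31 | $4,689.82
3 | $4,689.82 | $65.66 | $928.92 | $3,826.56
4 | $3,826.56 | $53.57 | $1,197.53 | $2,682.60
5 | $2,682.60 | $37.56 | $1,466.14 | $1,254.02
6 | $1,254.02 | $17.56 | $1,271.58 | $0.00
Total interest: $78.26 + $73.87 + $65.66 + $53.57 + $37.56 + $17.56 = $326.48

$326.48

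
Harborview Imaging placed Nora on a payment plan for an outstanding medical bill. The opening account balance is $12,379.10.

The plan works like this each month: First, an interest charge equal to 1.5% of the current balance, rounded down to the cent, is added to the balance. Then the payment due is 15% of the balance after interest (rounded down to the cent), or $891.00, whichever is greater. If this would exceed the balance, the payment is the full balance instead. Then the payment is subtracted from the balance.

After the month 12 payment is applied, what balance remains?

Month 1: opening $12,379.10; interest $185.68 → $12,564.78; payment $1,884.71; balance $10,680.07
Month 2: opening $10,680.07; interest $160.20 → $10,840.27; payment $1,626.04; balance $9,214.23
Month 3: opening $9,214.23; interest $138.21 → $9,352.44; payment $1,402.86; balance $7,949.58
Month 4: opening $7,949.58; interest $119.24 → $8,068.82; payment $1,210.32; balance $6,858.50
Month 5: opening $6,858.50; interest $102.87 → $6,961.37; payment $1,044.20; balance $5,917.17
Month 6: opening $5,917.17; interest $88.75 → $6,005.92; payment $900.88; balance $5,105.04
Month 7: opening $5,105.04; interest $76.57 → $5,181.61; payment $891.00; balance $4,290.61
Month 8: opening $4,290.61; interest $64.35 → $4,354.96; payment $891.00; balance $3,463.96
Month 9: opening $3,463.96; interest $51.95 → $3,515.91; payment $891.00; balance $2,624.91
Month 10: opening $2,624.91; interest $39.37 → $2,664.28; payment $891.00; balance $1,773.28
Month 11: opening $1,773.28; interest $26.59 → $1,799.87; payment $891.00; balance $908.87
Month 12: opening $908.87; interest $13.63 → $922.50; payment $891.00; balance $31.50

$31.50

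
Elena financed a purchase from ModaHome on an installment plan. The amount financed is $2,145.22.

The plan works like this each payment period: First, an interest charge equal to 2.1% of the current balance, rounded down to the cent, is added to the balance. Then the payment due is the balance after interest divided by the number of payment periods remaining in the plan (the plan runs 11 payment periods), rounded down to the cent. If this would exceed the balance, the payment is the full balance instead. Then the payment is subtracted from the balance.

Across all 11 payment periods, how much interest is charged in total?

$290.09

Payment period 1: opening $2,145.22; interest $45.04 → $2,190.26; payment $199.11; balance $1,991.15
Payment period 2: opening $1,991.15; interest $41.81 → $2,032.96; payment $203.29; balance $1,829.67
Payment period 3: opening $1,829.67; interest $38.42 → $1,868.09; payment $207.56; balance $1,660.53
Payment period 4: opening $1,660.53; interest $34.87 → $1,695.40; payment $211.92; balance $1,483.48
Payment period 5: opening $1,483.48; interest $31.15 → $1,514.63; payment $216.37; balance $1,298.26
Payment period 6: opening $1,298.26; interest $27.26 → $1,325.52; payment $220.92; balance $1,104.60
Payment period 7: opening $1,104.60; interest $23.19 → $1,127.79; payment $225.55; balance $902.24
Payment period 8: opening $902.24; interest $18.94 → $921.18; payment $230.29; balance $690.89
Payment period 9: opening $690.89; interest $14.50 → $705.39; payment $235.13; balance $470.26
Payment period 10: opening $470.26; interest $9.87 → $480.13; payment $240.06; balance $240.07
Payment period 11: opening $240.07; interest $5.04 → $245.11; payment $245.11; balance $0.00
Total interest: $45.04 + $41.81 + $38.42 + $34.87 + $31.15 + $27.26 + $23.19 + $18.94 + $14.50 + $9.87 + $5.04 = $290.09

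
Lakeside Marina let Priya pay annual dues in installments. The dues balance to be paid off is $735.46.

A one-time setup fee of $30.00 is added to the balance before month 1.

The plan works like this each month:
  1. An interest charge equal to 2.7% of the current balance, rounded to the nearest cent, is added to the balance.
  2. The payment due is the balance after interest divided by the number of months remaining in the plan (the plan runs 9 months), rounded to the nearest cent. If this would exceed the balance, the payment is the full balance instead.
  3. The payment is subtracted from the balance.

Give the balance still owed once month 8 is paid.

$105.25

Month 1: opening $765.46; interest $20.67 → $786.13; payment $87.35; balance $698.78
Month 2: opening $698.78; interest $18.87 → $717.65; payment $89.71; balance $627.94
Month 3: opening $627.94; interest $16.95 → $644.89; payment $92.13; balance $552.76
Month 4: opening $552.76; interest $14.92 → $567.68; payment $94.61; balance $473.07
Month 5: opening $473.07; interest $12.77 → $485.84; payment $97.17; balance $388.67
Month 6: opening $388.67; interest $10.49 → $399.16; payment $99.79; balance $299.37
Month 7: opening $299.37; interest $8.08 → $307.45; payment $102.48; balance $204.97
Month 8: opening $204.97; interest $5.53 → $210.50; payment $105.25; balance $105.25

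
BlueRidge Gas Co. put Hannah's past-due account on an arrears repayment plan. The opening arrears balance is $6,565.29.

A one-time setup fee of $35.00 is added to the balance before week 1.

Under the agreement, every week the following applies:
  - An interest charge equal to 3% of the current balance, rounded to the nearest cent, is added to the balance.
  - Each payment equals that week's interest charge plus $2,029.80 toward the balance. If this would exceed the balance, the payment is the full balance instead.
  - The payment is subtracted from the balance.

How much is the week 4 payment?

$526.22

Week 1: $6,600.29 +$198.01 interest = $6,798.30; pay $2,227.81 → $4,570.49
Week 2: $4,570.49 +$137.11 interest = $4,707.60; pay $2,166.91 → $2,540.69
Week 3: $2,540.69 +$76.22 interest = $2,616.91; pay $2,106.02 → $510.89
Week 4: $510.89 +$15.33 interest = $526.22; pay $526.22 → $0.00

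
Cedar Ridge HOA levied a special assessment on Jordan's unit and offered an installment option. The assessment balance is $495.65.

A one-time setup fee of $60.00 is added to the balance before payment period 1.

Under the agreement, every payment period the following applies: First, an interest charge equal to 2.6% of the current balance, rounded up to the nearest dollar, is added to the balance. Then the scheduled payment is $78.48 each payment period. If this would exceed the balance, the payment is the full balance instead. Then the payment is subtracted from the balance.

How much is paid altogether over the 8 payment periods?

$625.65

# | Opening | Interest | Payment | End bal
1 | $555.65 | $15.00 | $78.48 | $492.17
2 | $492.17 | $13.00 | $78.48 | $426.69
3 | $426.69 | $12.00 | $78.48 | $360.21
4 | $360.21 | $10.00 | $78.48 | $291.73
5 | $291.73 | $8.00 | $78.48 | $221.25
6 | $221.25 | $6.00 | $78.48 | $148.77
7 | $148.77 | $4.00 | $78.48 | $74.29
8 | $74.29 | $2.00 | $76.29 | $0.00
Total paid: $625.65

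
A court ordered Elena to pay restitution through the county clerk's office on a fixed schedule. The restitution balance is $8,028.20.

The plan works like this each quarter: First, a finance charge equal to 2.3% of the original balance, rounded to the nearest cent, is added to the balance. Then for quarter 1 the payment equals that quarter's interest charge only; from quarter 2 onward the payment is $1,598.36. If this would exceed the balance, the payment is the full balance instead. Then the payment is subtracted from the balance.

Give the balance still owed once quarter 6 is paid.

$959.65

Quarter 1: opening $8,028.20; interest $184.65 → $8,212.85; payment $184.65; balance $8,028.20
Quarter 2: opening $8,028.20; interest $184.65 → $8,212.85; payment $1,598.36; balance $6,614.49
Quarter 3: opening $6,614.49; interest $184.65 → $6,799.14; payment $1,598.36; balance $5,200.78
Quarter 4: opening $5,200.78; interest $184.65 → $5,385.43; payment $1,598.36; balance $3,787.07
Quarter 5: opening $3,787.07; interest $184.65 → $3,971.72; payment $1,598.36; balance $2,373.36
Quarter 6: opening $2,373.36; interest $184.65 → $2,558.01; payment $1,598.36; balance $959.65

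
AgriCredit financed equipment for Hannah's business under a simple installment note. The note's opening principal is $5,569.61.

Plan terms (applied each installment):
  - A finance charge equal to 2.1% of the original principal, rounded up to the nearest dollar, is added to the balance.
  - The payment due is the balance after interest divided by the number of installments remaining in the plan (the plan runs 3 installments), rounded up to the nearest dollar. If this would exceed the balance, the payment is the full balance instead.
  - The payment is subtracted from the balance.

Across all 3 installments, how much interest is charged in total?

# | Opening | Interest | Payment | End bal
1 | $5,569.61 | $117.00 | $1,896.00 | $3,790.61
2 | $3,790.61 | $117.00 | $1,954.00 | $1,953.61
3 | $1,953.61 | $117.00 | $2,070.61 | $0.00
Total interest: $117.00 + $117.00 + $117.00 = $351.00

$351.00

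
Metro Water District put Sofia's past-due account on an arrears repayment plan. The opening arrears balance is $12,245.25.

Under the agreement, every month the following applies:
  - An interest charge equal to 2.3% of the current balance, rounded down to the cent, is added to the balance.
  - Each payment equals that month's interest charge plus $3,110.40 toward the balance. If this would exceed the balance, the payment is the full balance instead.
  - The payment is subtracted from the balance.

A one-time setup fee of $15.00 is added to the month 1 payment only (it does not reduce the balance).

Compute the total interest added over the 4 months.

Month 1: $12,245.25 +$281.64 interest = $12,526.89; pay $3,392.04 (+ $15.00 fee) → $9,134.85
Month 2: $9,134.85 +$210.10 interest = $9,344.95; pay $3,320.50 → $6,024.45
Month 3: $6,024.45 +$138.56 interest = $6,163.01; pay $3,248.96 → $2,914.05
Month 4: $2,914.05 +$67.02 interest = $2,981.07; pay $2,981.07 → $0.00
Total interest: $281.64 + $210.10 + $138.56 + $67.02 = $697.32

$697.32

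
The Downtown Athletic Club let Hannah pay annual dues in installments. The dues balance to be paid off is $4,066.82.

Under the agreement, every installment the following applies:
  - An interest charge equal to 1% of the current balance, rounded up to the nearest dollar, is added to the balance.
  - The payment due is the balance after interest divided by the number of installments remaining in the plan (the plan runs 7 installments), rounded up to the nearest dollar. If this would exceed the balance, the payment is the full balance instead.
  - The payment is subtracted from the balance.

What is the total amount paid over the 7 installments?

Installment 1: $4,066.82 +$41.00 interest = $4,107.82; pay $587.00 → $3,520.82
Installment 2: $3,520.82 +$36.00 interest = $3,556.82; pay $593.00 → $2,963.82
Installment 3: $2,963.82 +$30.00 interest = $2,993.82; pay $599.00 → $2,394.82
Installment 4: $2,394.82 +$24.00 interest = $2,418.82; pay $605.00 → $1,813.82
Installment 5: $1,813.82 +$19.00 interest = $1,832.82; pay $611.00 → $1,221.82
Installment 6: $1,221.82 +$13.00 interest = $1,234.82; pay $618.00 → $616.82
Installment 7: $616.82 +$7.00 interest = $623.82; pay $623.82 → $0.00
Total paid: $4,236.82

$4,236.82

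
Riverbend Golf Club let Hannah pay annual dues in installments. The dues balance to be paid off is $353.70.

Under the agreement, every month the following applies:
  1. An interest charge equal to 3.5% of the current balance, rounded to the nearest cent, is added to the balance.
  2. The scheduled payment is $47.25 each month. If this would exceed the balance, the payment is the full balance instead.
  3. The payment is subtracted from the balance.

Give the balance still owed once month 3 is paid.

Month 1: opening $353.70; interest $12.38 → $366.08; payment $47.25; balance $318.83
Month 2: opening $318.83; interest $11.16 → $329.99; payment $47.25; balance $282.74
Month 3: opening $282.74; interest $9.90 → $292.64; payment $47.25; balance $245.39

$245.39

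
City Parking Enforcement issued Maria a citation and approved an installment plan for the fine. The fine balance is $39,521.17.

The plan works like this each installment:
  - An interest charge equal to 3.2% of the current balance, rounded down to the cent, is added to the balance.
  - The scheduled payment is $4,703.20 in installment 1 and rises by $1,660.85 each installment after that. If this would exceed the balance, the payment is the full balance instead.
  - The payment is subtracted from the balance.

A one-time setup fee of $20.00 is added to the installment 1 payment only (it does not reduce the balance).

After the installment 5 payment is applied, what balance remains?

# | Opening | Interest | Payment | Fee | End bal
1 | $39,521.17 | $1,264.67 | $4,703.20 | $20.00 | $36,082.64
2 | $36,082.64 | $1,154.64 | $6,364.05 | — | $30,873.23
3 | $30,873.23 | $987.94 | $8,024.90 | — | $23,836.27
4 | $23,836.27 | $762.76 | $9,685.75 | — | $14,913.28
5 | $14,913.28 | $477.22 | $11,346.60 | — | $4,043.90

$4,043.90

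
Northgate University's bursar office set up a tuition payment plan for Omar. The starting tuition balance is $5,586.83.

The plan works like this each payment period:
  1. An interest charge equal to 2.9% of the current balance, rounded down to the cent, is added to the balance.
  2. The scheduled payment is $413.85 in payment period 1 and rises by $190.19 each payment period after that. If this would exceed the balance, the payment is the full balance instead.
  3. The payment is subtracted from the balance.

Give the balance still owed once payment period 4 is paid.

Payment period 1: opening $5,586.83; interest $162.01 → $5,748.84; payment $413.85; balance $5,334.99
Payment period 2: opening $5,334.99; interest $154.71 → $5,489.70; payment $604.04; balance $4,885.66
Payment period 3: opening $4,885.66; interest $141.68 → $5,027.34; payment $794.23; balance $4,233.11
Payment period 4: opening $4,233.11; interest $122.76 → $4,355.87; payment $984.42; balance $3,371.45

$3,371.45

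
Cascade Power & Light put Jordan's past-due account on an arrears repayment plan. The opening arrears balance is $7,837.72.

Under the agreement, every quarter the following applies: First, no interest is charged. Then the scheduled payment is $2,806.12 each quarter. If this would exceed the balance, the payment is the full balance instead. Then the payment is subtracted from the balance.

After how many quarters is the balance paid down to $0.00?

3

Quarter 1: $7,837.72 − $2,806.12 → $5,031.60
Quarter 2: $5,031.60 − $2,806.12 → $2,225.48
Quarter 3: $2,225.48 − $2,225.48 → $0.00
Balance reaches $0.00 in quarter 3.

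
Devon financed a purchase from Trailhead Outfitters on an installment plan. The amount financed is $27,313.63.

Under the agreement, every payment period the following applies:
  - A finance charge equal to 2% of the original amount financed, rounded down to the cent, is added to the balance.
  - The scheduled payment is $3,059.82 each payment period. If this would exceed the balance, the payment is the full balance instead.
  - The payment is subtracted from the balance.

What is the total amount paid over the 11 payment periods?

Payment period 1: $27,313.63 +$546.27 interest = $27,859.90; pay $3,059.82 → $24,800.08
Payment period 2: $24,800.08 +$546.27 interest = $25,346.35; pay $3,059.82 → $22,286.53
Payment period 3: $22,286.53 +$546.27 interest = $22,832.80; pay $3,059.82 → $19,772.98
Payment period 4: $19,772.98 +$546.27 interest = $20,319.25; pay $3,059.82 → $17,259.43
Payment period 5: $17,259.43 +$546.27 interest = $17,805.70; pay $3,059.82 → $14,745.88
Payment period 6: $14,745.88 +$546.27 interest = $15,292.15; pay $3,059.82 → $12,232.33
Payment period 7: $12,232.33 +$546.27 interest = $12,778.60; pay $3,059.82 → $9,718.78
Payment period 8: $9,718.78 +$546.27 interest = $10,265.05; pay $3,059.82 → $7,205.23
Payment period 9: $7,205.23 +$546.27 interest = $7,751.50; pay $3,059.82 → $4,691.68
Payment period 10: $4,691.68 +$546.27 interest = $5,237.95; pay $3,059.82 → $2,178.13
Payment period 11: $2,178.13 +$546.27 interest = $2,724.40; pay $2,724.40 → $0.00
Total paid: $33,322.60

$33,322.60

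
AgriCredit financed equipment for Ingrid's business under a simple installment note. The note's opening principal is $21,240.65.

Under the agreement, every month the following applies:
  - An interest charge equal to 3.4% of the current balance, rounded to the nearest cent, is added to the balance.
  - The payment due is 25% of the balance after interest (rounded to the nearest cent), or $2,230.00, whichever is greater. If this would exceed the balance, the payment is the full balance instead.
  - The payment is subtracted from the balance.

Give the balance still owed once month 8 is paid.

# | Opening | Interest | Payment | End bal
1 | $21,240.65 | $722.18 | $5,490.71 | $16,472.12
2 | $16,472.12 | $560.05 | $4,258.04 | $12,774.13
3 | $12,774.13 | $434.32 | $3,302.11 | $9,906.34
4 | $9,906.34 | $336.82 | $2,560.79 | $7,682.37
5 | $7,682.37 | $261.20 | $2,230.00 | $5,713.57
6 | $5,713.57 | $194.26 | $2,230.00 | $3,677.83
7 | $3,677.83 | $125.05 | $2,230.00 | $1,572.88
8 | $1,572.88 | $53.48 | $1,626.36 | $0.00

$0.00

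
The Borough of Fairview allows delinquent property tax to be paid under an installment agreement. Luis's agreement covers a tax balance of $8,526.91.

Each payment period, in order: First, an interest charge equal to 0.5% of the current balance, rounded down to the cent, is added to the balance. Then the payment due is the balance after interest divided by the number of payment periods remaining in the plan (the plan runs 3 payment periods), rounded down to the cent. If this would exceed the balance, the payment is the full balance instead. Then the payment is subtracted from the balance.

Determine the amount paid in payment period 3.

$2,885.15

Payment period 1: $8,526.91 +$42.63 interest = $8,569.54; pay $2,856.51 → $5,713.03
Payment period 2: $5,713.03 +$28.56 interest = $5,741.59; pay $2,870.79 → $2,870.80
Payment period 3: $2,870.80 +$14.35 interest = $2,885.15; pay $2,885.15 → $0.00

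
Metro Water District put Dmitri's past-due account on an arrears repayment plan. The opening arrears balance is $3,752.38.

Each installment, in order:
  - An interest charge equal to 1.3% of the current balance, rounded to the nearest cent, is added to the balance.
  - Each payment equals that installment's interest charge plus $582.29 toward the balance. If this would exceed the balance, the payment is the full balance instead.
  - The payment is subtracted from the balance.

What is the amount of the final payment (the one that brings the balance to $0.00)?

$262.00

Installment 1: opening $3,752.38; interest $48.78 → $3,801.16; payment $631.07; balance $3,170.09
Installment 2: opening $3,170.09; interest $41.21 → $3,211.30; payment $623.50; balance $2,587.80
Installment 3: opening $2,587.80; interest $33.64 → $2,621.44; payment $615.93; balance $2,005.51
Installment 4: opening $2,005.51; interest $26.07 → $2,031.58; payment $608.36; balance $1,423.22
Installment 5: opening $1,423.22; interest $18.50 → $1,441.72; payment $600.79; balance $840.93
Installment 6: opening $840.93; interest $10.93 → $851.86; payment $593.22; balance $258.64
Installment 7: opening $258.64; interest $3.36 → $262.00; payment $262.00; balance $0.00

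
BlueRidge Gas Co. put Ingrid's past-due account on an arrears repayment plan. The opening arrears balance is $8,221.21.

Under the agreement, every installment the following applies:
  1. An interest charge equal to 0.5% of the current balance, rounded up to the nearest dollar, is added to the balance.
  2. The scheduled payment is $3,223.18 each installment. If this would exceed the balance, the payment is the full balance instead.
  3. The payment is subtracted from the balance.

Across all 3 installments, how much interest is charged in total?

$78.00

Installment 1: opening $8,221.21; interest $42.00 → $8,263.21; payment $3,223.18; balance $5,040.03
Installment 2: opening $5,040.03; interest $26.00 → $5,066.03; payment $3,223.18; balance $1,842.85
Installment 3: opening $1,842.85; interest $10.00 → $1,852.85; payment $1,852.85; balance $0.00
Total interest: $42.00 + $26.00 + $10.00 = $78.00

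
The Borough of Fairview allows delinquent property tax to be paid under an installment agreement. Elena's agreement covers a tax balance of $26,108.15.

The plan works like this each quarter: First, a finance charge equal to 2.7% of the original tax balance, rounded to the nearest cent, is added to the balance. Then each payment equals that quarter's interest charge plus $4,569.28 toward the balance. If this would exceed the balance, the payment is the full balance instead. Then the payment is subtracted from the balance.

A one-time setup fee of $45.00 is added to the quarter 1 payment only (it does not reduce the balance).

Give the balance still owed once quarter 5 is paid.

Quarter 1: opening $26,108.15; interest $704.92 → $26,813.07; payment $5,274.20 (+ $45.00 fee); balance $21,538.87
Quarter 2: opening $21,538.87; interest $704.92 → $22,243.79; payment $5,274.20; balance $16,969.59
Quarter 3: opening $16,969.59; interest $704.92 → $17,674.51; payment $5,274.20; balance $12,400.31
Quarter 4: opening $12,400.31; interest $704.92 → $13,105.23; payment $5,274.20; balance $7,831.03
Quarter 5: opening $7,831.03; interest $704.92 → $8,535.95; payment $5,274.20; balance $3,261.75

$3,261.75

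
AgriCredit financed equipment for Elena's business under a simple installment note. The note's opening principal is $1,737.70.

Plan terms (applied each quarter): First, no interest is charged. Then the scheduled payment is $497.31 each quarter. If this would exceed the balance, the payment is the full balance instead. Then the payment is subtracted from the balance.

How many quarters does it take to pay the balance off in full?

Quarter 1: $1,737.70 − $497.31 → $1,240.39
Quarter 2: $1,240.39 − $497.31 → $743.08
Quarter 3: $743.08 − $497.31 → $245.77
Quarter 4: $245.77 − $245.77 → $0.00
Balance reaches $0.00 in quarter 4.

4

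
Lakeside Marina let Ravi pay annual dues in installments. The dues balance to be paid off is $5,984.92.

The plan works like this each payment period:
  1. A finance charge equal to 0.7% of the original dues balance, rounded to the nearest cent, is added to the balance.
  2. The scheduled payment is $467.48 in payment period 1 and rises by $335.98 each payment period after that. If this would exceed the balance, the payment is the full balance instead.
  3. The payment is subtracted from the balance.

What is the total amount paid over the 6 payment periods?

$6,236.26

Payment period 1: opening $5,984.92; interest $41.89 → $6,026.81; payment $467.48; balance $5,559.33
Payment period 2: opening $5,559.33; interest $41.89 → $5,601.22; payment $803.46; balance $4,797.76
Payment period 3: opening $4,797.76; interest $41.89 → $4,839.65; payment $1,139.44; balance $3,700.21
Payment period 4: opening $3,700.21; interest $41.89 → $3,742.10; payment $1,475.42; balance $2,266.68
Payment period 5: opening $2,266.68; interest $41.89 → $2,308.57; payment $1,811.40; balance $497.17
Payment period 6: opening $497.17; interest $41.89 → $539.06; payment $539.06; balance $0.00
Total paid: $6,236.26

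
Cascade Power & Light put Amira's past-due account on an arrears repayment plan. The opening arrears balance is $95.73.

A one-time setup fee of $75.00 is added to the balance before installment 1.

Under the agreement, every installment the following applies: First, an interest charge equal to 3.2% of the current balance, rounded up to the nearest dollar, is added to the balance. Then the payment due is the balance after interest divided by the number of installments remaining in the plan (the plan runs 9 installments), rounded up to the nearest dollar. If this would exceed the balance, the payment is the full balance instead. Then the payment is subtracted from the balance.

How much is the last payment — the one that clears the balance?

Installment 1: opening $170.73; interest $6.00 → $176.73; payment $20.00; balance $156.73
Installment 2: opening $156.73; interest $6.00 → $162.73; payment $21.00; balance $141.73
Installment 3: opening $141.73; interest $5.00 → $146.73; payment $21.00; balance $125.73
Installment 4: opening $125.73; interest $5.00 → $130.73; payment $22.00; balance $108.73
Installment 5: opening $108.73; interest $4.00 → $112.73; payment $23.00; balance $89.73
Installment 6: opening $89.73; interest $3.00 → $92.73; payment $24.00; balance $68.73
Installment 7: opening $68.73; interest $3.00 → $71.73; payment $24.00; balance $47.73
Installment 8: opening $47.73; interest $2.00 → $49.73; payment $25.00; balance $24.73
Installment 9: opening $24.73; interest $1.00 → $25.73; payment $25.73; balance $0.00

$25.73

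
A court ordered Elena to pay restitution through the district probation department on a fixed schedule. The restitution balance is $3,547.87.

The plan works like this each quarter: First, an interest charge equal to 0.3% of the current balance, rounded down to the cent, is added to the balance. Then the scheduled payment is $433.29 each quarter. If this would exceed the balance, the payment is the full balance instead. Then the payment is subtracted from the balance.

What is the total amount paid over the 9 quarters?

$3,597.64

Quarter 1: opening $3,547.87; interest $10.64 → $3,558.51; payment $433.29; balance $3,125.22
Quarter 2: opening $3,125.22; interest $9.37 → $3,134.59; payment $433.29; balance $2,701.30
Quarter 3: opening $2,701.30; interest $8.10 → $2,709.40; payment $433.29; balance $2,276.11
Quarter 4: opening $2,276.11; interest $6.82 → $2,282.93; payment $433.29; balance $1,849.64
Quarter 5: opening $1,849.64; interest $5.54 → $1,855.18; payment $433.29; balance $1,421.89
Quarter 6: opening $1,421.89; interest $4.26 → $1,426.15; payment $433.29; balance $992.86
Quarter 7: opening $992.86; interest $2.97 → $995.83; payment $433.29; balance $562.54
Quarter 8: opening $562.54; interest $1.68 → $564.22; payment $433.29; balance $130.93
Quarter 9: opening $130.93; interest $0.39 → $131.32; payment $131.32; balance $0.00
Total paid: $3,597.64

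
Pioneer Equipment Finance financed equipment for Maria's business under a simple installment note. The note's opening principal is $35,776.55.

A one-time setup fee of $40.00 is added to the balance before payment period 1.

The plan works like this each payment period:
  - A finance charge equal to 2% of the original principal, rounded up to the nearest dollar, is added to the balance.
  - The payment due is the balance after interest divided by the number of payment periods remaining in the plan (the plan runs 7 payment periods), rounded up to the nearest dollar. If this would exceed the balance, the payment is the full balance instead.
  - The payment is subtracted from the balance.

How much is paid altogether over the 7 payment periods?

$40,828.55

Payment period 1: $35,816.55 +$716.00 interest = $36,532.55; pay $5,219.00 → $31,313.55
Payment period 2: $31,313.55 +$716.00 interest = $32,029.55; pay $5,339.00 → $26,690.55
Payment period 3: $26,690.55 +$716.00 interest = $27,406.55; pay $5,482.00 → $21,924.55
Payment period 4: $21,924.55 +$716.00 interest = $22,640.55; pay $5,661.00 → $16,979.55
Payment period 5: $16,979.55 +$716.00 interest = $17,695.55; pay $5,899.00 → $11,796.55
Payment period 6: $11,796.55 +$716.00 interest = $12,512.55; pay $6,257.00 → $6,255.55
Payment period 7: $6,255.55 +$716.00 interest = $6,971.55; pay $6,971.55 → $0.00
Total paid: $40,828.55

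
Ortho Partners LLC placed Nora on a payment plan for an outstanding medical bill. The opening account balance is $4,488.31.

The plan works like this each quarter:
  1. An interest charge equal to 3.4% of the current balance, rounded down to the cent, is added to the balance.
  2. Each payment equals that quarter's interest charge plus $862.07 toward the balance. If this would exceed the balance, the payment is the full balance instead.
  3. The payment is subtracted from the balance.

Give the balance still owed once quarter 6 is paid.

Quarter 1: opening $4,488.31; interest $152.60 → $4,640.91; payment $1,014.67; balance $3,626.24
Quarter 2: opening $3,626.24; interest $123.29 → $3,749.53; payment $985.36; balance $2,764.17
Quarter 3: opening $2,764.17; interest $93.98 → $2,858.15; payment $956.05; balance $1,902.10
Quarter 4: opening $1,902.10; interest $64.67 → $1,966.77; payment $926.74; balance $1,040.03
Quarter 5: opening $1,040.03; interest $35.36 → $1,075.39; payment $897.43; balance $177.96
Quarter 6: opening $177.96; interest $6.05 → $184.01; payment $184.01; balance $0.00

$0.00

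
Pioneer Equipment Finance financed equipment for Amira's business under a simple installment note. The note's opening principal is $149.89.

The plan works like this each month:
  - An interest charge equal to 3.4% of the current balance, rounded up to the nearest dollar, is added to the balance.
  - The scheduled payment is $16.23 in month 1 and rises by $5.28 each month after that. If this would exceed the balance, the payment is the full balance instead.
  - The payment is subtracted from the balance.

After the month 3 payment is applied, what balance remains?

# | Opening | Interest | Payment | End bal
1 | $149.89 | $6.00 | $16.23 | $139.66
2 | $139.66 | $5.00 | $21.51 | $123.15
3 | $123.15 | $5.00 | $26.79 | $101.36

$101.36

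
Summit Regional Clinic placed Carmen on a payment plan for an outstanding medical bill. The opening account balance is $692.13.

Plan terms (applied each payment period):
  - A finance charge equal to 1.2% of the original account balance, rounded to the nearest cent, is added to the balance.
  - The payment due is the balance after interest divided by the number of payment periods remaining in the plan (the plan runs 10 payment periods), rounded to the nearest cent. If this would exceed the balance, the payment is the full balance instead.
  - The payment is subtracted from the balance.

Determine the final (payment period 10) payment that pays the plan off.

$93.55

Payment period 1: $692.13 +$8.31 interest = $700.44; pay $70.04 → $630.40
Payment period 2: $630.40 +$8.31 interest = $638.71; pay $70.97 → $567.74
Payment period 3: $567.74 +$8.31 interest = $576.05; pay $72.01 → $504.04
Payment period 4: $504.04 +$8.31 interest = $512.35; pay $73.19 → $439.16
Payment period 5: $439.16 +$8.31 interest = $447.47; pay $74.58 → $372.89
Payment period 6: $372.89 +$8.31 interest = $381.20; pay $76.24 → $304.96
Payment period 7: $304.96 +$8.31 interest = $313.27; pay $78.32 → $234.95
Payment period 8: $234.95 +$8.31 interest = $243.26; pay $81.09 → $162.17
Payment period 9: $162.17 +$8.31 interest = $170.48; pay $85.24 → $85.24
Payment period 10: $85.24 +$8.31 interest = $93.55; pay $93.55 → $0.00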